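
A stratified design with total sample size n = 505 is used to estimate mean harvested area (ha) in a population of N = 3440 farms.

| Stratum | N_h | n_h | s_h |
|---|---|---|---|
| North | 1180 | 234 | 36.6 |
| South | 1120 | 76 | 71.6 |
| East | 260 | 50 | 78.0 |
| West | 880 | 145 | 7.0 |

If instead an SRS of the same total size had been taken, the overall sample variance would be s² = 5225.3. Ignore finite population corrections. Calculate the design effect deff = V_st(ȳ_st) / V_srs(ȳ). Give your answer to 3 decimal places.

deff ≈ 0.825

V̂(ȳ_st) = Σ W_h² s_h²/n_h, with W_h = N_h/N and N = 3440:
  stratum North: (1180/3440)²·36.6²/234 = 0.673587
  stratum South: (1120/3440)²·71.6²/76 = 7.15042
  stratum East: (260/3440)²·78.0²/50 = 0.695103
  stratum West: (880/3440)²·7.0²/145 = 0.0221145
V_st = 8.54122
V_srs = s²/n = 5225.3/505 = 10.3471
deff = V_st / V_srs = 8.54122/10.3471 = 0.8255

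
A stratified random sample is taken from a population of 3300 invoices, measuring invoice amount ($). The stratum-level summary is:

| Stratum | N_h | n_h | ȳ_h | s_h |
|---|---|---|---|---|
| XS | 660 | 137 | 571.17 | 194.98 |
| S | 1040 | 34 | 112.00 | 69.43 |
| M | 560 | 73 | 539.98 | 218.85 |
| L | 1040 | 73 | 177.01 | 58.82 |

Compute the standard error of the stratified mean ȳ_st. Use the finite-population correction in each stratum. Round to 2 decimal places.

SE(ȳ_st) ≈ 6.57

V̂(ȳ_st) = Σ W_h² (1 − n_h/N_h) s_h²/n_h, with W_h = N_h/N and N = 3300:
  stratum XS: (660/3300)²·(1 − 137/660)·194.98²/137 = 8.79584
  stratum S: (1040/3300)²·(1 − 34/1040)·69.43²/34 = 13.6213
  stratum M: (560/3300)²·(1 − 73/560)·218.85²/73 = 16.4308
  stratum L: (1040/3300)²·(1 − 73/1040)·58.82²/73 = 4.37682
V̂(ȳ_st) = 43.2248
SE(ȳ_st) = √43.2248 = 6.57456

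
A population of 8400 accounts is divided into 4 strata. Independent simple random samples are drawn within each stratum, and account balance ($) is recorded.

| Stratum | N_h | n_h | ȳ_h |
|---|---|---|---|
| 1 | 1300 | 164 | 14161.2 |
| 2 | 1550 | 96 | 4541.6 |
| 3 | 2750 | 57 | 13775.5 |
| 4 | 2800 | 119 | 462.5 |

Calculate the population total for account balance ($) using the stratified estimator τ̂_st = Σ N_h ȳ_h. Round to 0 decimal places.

τ̂_st ≈ 64626665

τ̂_st = Σ N_h ȳ_h = 1300·14161.2 + 1550·4541.6 + 2750·13775.5 + 2800·462.5 = 64626665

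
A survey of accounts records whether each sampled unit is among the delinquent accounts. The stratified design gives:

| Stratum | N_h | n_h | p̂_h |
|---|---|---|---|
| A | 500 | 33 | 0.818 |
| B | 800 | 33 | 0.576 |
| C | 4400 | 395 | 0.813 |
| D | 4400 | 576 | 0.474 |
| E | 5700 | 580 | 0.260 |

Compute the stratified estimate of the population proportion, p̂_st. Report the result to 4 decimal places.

p̂_st ≈ 0.5073

N = 15800; stratum weights W_h = N_h/N.
p̂_st = Σ W_h p̂_h = (500·0.818 + 800·0.576 + 4400·0.813 + 4400·0.474 + 5700·0.260)/15800 = 0.50725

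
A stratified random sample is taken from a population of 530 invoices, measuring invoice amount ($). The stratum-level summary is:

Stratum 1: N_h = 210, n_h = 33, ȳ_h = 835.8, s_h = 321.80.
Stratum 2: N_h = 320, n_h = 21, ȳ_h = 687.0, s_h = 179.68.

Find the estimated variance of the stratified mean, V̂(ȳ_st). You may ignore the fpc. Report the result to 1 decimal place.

V̂(ȳ_st) = Σ W_h² s_h²/n_h, with W_h = N_h/N and N = 530:
  stratum 1: (210/530)²·321.80²/33 = 492.657
  stratum 2: (320/530)²·179.68²/21 = 560.439
V̂(ȳ_st) = 1053.1

V̂(ȳ_st) ≈ 1053.1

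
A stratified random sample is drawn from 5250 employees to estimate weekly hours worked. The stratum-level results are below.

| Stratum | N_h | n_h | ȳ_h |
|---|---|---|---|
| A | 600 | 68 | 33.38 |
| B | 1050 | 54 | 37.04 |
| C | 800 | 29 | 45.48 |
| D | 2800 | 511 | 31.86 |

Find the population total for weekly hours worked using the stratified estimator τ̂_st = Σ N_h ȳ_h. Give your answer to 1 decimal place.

τ̂_st ≈ 184512.0

τ̂_st = Σ N_h ȳ_h = 600·33.38 + 1050·37.04 + 800·45.48 + 2800·31.86 = 184512.0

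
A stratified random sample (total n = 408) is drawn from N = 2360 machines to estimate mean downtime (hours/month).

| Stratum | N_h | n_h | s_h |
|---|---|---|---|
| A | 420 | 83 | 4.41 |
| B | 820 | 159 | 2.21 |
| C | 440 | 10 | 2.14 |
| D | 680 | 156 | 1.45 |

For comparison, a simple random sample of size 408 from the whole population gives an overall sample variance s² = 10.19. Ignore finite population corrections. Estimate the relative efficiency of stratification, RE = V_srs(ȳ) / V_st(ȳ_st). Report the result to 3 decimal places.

V̂(ȳ_st) = Σ W_h² s_h²/n_h, with W_h = N_h/N and N = 2360:
  stratum A: (420/2360)²·4.41²/83 = 0.00742119
  stratum B: (820/2360)²·2.21²/159 = 0.00370844
  stratum C: (440/2360)²·2.14²/10 = 0.0159187
  stratum D: (680/2360)²·1.45²/156 = 0.00111894
V_st = 0.0281673
V_srs = s²/n = 10.19/408 = 0.0249755
Relative efficiency = V_srs / V_st = 0.0249755/0.0281673 = 0.8867

RE ≈ 0.887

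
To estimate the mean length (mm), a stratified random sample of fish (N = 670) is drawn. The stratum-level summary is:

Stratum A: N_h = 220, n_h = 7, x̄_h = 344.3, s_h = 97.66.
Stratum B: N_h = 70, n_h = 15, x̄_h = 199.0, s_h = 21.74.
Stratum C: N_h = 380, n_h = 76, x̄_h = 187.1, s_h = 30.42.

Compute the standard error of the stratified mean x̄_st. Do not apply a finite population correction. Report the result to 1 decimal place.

SE(x̄_st) ≈ 12.3

V̂(x̄_st) = Σ W_h² s_h²/n_h, with W_h = N_h/N and N = 670:
  stratum A: (220/670)²·97.66²/7 = 146.903
  stratum B: (70/670)²·21.74²/15 = 0.343933
  stratum C: (380/670)²·30.42²/76 = 3.91672
V̂(x̄_st) = 151.164
SE(x̄_st) = √151.164 = 12.2949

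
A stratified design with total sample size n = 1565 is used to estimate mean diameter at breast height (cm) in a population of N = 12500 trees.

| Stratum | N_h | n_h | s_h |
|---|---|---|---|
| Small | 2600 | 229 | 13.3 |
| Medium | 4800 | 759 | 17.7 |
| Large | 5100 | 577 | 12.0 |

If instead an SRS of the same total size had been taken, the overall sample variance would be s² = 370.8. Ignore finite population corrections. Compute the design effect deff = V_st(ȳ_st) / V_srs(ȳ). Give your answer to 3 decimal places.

V̂(ȳ_st) = Σ W_h² s_h²/n_h, with W_h = N_h/N and N = 12500:
  stratum Small: (2600/12500)²·13.3²/229 = 0.0334191
  stratum Medium: (4800/12500)²·17.7²/759 = 0.0608649
  stratum Large: (5100/12500)²·12.0²/577 = 0.0415439
V_st = 0.135828
V_srs = s²/n = 370.8/1565 = 0.236933
deff = V_st / V_srs = 0.135828/0.236933 = 0.5733

deff ≈ 0.573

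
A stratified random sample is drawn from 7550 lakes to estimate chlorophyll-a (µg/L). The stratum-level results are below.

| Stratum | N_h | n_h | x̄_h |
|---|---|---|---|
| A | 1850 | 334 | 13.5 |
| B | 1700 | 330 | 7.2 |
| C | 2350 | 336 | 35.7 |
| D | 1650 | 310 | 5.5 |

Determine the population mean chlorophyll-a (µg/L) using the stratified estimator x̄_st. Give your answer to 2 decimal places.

N = Σ N_h = 7550. Stratum weights W_h = N_h/N.
x̄_st = (1850·13.5 + 1700·7.2 + 2350·35.7 + 1650·5.5) / 7550 = 17.2430

x̄_st ≈ 17.24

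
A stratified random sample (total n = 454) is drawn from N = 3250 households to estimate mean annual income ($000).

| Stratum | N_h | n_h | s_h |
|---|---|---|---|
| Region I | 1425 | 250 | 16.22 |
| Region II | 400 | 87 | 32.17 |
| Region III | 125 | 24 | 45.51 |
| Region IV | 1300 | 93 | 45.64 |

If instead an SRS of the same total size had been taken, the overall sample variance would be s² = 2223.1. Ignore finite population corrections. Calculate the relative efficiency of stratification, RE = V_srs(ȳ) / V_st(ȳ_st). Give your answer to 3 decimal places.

RE ≈ 1.196

V̂(ȳ_st) = Σ W_h² s_h²/n_h, with W_h = N_h/N and N = 3250:
  stratum Region I: (1425/3250)²·16.22²/250 = 0.202313
  stratum Region II: (400/3250)²·32.17²/87 = 0.180192
  stratum Region III: (125/3250)²·45.51²/24 = 0.12766
  stratum Region IV: (1300/3250)²·45.64²/93 = 3.58367
V_st = 4.09384
V_srs = s²/n = 2223.1/454 = 4.8967
Relative efficiency = V_srs / V_st = 4.8967/4.09384 = 1.1961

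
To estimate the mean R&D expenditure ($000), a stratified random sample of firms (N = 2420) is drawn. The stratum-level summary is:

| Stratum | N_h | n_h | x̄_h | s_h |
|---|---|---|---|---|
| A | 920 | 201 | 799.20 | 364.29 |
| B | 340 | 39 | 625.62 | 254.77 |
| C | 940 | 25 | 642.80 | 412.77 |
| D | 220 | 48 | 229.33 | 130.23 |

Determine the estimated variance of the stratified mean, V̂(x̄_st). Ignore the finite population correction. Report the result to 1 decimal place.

V̂(x̄_st) = Σ W_h² s_h²/n_h, with W_h = N_h/N and N = 2420:
  stratum A: (920/2420)²·364.29²/201 = 95.4209
  stratum B: (340/2420)²·254.77²/39 = 32.8518
  stratum C: (940/2420)²·412.77²/25 = 1028.26
  stratum D: (220/2420)²·130.23²/48 = 2.92008
V̂(x̄_st) = 1159.45

V̂(x̄_st) ≈ 1159.4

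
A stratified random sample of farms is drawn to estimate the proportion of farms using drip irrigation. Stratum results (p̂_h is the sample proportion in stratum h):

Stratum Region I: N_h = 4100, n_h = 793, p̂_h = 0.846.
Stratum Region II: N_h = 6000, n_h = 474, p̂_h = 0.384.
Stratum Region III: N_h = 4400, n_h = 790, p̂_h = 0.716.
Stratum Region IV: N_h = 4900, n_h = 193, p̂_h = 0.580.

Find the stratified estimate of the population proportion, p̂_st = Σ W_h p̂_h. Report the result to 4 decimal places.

p̂_st ≈ 0.6064

N = 19400; stratum weights W_h = N_h/N.
p̂_st = Σ W_h p̂_h = (4100·0.846 + 6000·0.384 + 4400·0.716 + 4900·0.580)/19400 = 0.60644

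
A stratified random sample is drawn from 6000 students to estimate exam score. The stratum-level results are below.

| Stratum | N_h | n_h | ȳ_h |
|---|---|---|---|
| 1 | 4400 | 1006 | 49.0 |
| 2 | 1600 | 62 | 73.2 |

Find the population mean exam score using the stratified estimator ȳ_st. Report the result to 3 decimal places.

ȳ_st ≈ 55.453

N = Σ N_h = 6000. Stratum weights W_h = N_h/N.
ȳ_st = (4400·49.0 + 1600·73.2) / 6000 = 55.45333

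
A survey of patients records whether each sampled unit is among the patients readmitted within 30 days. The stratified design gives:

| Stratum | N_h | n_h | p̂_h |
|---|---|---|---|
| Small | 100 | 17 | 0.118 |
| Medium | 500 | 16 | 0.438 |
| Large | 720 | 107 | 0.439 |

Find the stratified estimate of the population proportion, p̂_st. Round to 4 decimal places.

N = 1320; stratum weights W_h = N_h/N.
p̂_st = Σ W_h p̂_h = (100·0.118 + 500·0.438 + 720·0.439)/1320 = 0.41430

p̂_st ≈ 0.4143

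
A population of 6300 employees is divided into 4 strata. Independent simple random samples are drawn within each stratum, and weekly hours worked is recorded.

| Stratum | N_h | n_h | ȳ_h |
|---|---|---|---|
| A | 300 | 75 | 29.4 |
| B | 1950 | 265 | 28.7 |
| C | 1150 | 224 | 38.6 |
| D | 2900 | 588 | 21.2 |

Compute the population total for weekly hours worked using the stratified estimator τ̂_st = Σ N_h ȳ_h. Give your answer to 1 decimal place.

τ̂_st ≈ 170655.0

τ̂_st = Σ N_h ȳ_h = 300·29.4 + 1950·28.7 + 1150·38.6 + 2900·21.2 = 170655.0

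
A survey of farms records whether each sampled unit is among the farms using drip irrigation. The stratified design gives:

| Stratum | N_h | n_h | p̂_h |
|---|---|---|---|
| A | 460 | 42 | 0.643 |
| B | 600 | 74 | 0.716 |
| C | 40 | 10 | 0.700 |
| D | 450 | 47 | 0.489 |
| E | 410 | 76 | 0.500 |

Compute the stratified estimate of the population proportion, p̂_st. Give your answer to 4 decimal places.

p̂_st ≈ 0.6012

N = 1960; stratum weights W_h = N_h/N.
p̂_st = Σ W_h p̂_h = (460·0.643 + 600·0.716 + 40·0.700 + 450·0.489 + 410·0.500)/1960 = 0.60124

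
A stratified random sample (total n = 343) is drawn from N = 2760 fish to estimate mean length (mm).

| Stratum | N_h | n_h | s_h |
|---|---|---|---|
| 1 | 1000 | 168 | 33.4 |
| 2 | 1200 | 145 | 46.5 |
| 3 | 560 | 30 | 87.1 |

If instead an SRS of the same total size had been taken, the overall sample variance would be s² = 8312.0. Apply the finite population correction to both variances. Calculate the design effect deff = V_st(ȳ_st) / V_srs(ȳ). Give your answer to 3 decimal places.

V̂(ȳ_st) = Σ W_h² (1 − n_h/N_h) s_h²/n_h, with W_h = N_h/N and N = 2760:
  stratum 1: (1000/2760)²·(1 − 168/1000)·33.4²/168 = 0.725252
  stratum 2: (1200/2760)²·(1 − 145/1200)·46.5²/145 = 2.4783
  stratum 3: (560/2760)²·(1 − 30/560)·87.1²/30 = 9.85283
V_st = 13.0564
V_srs = (1 − 343/2760)·8312.0/343 = 21.2216
deff = V_st / V_srs = 13.0564/21.2216 = 0.6152

deff ≈ 0.615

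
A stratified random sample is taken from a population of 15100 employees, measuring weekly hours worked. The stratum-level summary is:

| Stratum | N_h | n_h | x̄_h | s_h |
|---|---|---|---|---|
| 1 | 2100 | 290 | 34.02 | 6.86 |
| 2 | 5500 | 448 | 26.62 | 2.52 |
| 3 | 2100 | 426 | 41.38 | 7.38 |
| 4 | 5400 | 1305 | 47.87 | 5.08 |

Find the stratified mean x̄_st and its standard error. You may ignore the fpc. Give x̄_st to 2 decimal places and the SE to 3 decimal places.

x̄_st ≈ 37.30, SE ≈ 0.100

x̄_st = Σ W_h x̄_h = (2100·34.02 + 5500·26.62 + 2100·41.38 + 5400·47.87)/15100 = 37.30119
V̂(x̄_st) = Σ W_h² s_h²/n_h, with W_h = N_h/N and N = 15100:
  stratum 1: (2100/15100)²·6.86²/290 = 0.00313859
  stratum 2: (5500/15100)²·2.52²/448 = 0.00188059
  stratum 3: (2100/15100)²·7.38²/426 = 0.00247279
  stratum 4: (5400/15100)²·5.08²/1305 = 0.00252901
V̂(x̄_st) = 0.010021
SE(x̄_st) = √0.010021 = 0.100105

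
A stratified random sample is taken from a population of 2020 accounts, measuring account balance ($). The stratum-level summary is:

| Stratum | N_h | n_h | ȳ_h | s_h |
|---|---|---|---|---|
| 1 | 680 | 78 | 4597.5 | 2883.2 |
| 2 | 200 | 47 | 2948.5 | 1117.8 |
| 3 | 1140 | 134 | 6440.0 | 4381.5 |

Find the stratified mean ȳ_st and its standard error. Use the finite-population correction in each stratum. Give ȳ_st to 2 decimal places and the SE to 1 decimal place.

ȳ_st ≈ 5474.06, SE ≈ 226.2

ȳ_st = Σ W_h ȳ_h = (680·4597.5 + 200·2948.5 + 1140·6440.0)/2020 = 5474.05941
V̂(ȳ_st) = Σ W_h² (1 − n_h/N_h) s_h²/n_h, with W_h = N_h/N and N = 2020:
  stratum 1: (680/2020)²·(1 − 78/680)·2883.2²/78 = 10692
  stratum 2: (200/2020)²·(1 − 47/200)·1117.8²/47 = 199.365
  stratum 3: (1140/2020)²·(1 − 134/1140)·4381.5²/134 = 40266.2
V̂(ȳ_st) = 51157.6
SE(ȳ_st) = √51157.6 = 226.18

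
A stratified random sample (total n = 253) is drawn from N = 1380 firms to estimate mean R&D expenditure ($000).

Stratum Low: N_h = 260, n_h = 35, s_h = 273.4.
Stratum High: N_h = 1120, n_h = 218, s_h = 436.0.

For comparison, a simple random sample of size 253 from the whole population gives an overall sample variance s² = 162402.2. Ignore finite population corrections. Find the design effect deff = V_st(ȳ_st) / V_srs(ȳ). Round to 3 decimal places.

deff ≈ 1.013

V̂(ȳ_st) = Σ W_h² s_h²/n_h, with W_h = N_h/N and N = 1380:
  stratum Low: (260/1380)²·273.4²/35 = 75.8084
  stratum High: (1120/1380)²·436.0²/218 = 574.373
V_st = 650.182
V_srs = s²/n = 162402.2/253 = 641.906
deff = V_st / V_srs = 650.182/641.906 = 1.0129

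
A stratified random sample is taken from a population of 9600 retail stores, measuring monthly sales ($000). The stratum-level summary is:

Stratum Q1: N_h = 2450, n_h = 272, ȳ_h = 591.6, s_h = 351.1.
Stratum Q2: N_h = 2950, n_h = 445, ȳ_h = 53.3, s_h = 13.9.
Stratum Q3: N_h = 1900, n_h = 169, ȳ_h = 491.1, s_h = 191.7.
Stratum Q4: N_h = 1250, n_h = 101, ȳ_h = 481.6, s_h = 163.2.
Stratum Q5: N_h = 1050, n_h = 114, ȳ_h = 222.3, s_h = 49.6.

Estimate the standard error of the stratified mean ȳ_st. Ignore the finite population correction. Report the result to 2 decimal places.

SE(ȳ_st) ≈ 6.54

V̂(ȳ_st) = Σ W_h² s_h²/n_h, with W_h = N_h/N and N = 9600:
  stratum Q1: (2450/9600)²·351.1²/272 = 29.5177
  stratum Q2: (2950/9600)²·13.9²/445 = 0.0409988
  stratum Q3: (1900/9600)²·191.7²/169 = 8.5177
  stratum Q4: (1250/9600)²·163.2²/101 = 4.47092
  stratum Q5: (1050/9600)²·49.6²/114 = 0.258163
V̂(ȳ_st) = 42.8055
SE(ȳ_st) = √42.8055 = 6.54259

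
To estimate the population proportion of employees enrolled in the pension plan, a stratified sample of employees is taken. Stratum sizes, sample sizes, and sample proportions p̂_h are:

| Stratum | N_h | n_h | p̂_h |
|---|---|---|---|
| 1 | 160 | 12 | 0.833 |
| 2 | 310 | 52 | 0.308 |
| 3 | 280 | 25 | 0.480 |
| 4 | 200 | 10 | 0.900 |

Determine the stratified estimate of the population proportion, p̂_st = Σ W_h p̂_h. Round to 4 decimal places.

N = 950; stratum weights W_h = N_h/N.
p̂_st = Σ W_h p̂_h = (160·0.833 + 310·0.308 + 280·0.480 + 200·0.900)/950 = 0.57175

p̂_st ≈ 0.5717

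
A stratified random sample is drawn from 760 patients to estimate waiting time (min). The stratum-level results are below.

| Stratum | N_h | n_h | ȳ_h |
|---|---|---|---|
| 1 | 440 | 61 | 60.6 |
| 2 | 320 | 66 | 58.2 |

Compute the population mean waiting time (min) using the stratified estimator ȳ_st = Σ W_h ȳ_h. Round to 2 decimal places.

N = Σ N_h = 760. Stratum weights W_h = N_h/N.
ȳ_st = (440·60.6 + 320·58.2) / 760 = 59.5895

ȳ_st ≈ 59.59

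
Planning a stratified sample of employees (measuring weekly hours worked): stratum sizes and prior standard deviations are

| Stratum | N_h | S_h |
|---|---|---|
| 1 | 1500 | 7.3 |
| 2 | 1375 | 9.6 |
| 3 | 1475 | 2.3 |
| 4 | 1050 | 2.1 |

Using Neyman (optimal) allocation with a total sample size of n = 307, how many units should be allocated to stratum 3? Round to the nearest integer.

Neyman allocation: n_h = n · N_h S_h / Σ N_i S_i, with n = 307.
  stratum 1: N_h·S_h = 1500·7.3 = 10950.00
  stratum 2: N_h·S_h = 1375·9.6 = 13200.00
  stratum 3: N_h·S_h = 1475·2.3 = 3392.50
  stratum 4: N_h·S_h = 1050·2.1 = 2205.00
Σ N_h S_h = 29747.50
n for stratum 3 = 307·3392.50/29747.50 = 35.011 → 35

35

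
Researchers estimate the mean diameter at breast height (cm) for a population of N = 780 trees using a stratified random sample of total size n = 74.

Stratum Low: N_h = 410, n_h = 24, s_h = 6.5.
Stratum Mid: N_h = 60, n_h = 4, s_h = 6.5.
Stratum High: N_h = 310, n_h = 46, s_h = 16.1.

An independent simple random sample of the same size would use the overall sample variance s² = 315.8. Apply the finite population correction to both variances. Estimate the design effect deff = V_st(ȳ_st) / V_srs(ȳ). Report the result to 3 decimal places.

V̂(ȳ_st) = Σ W_h² (1 − n_h/N_h) s_h²/n_h, with W_h = N_h/N and N = 780:
  stratum Low: (410/780)²·(1 − 24/410)·6.5²/24 = 0.457928
  stratum Mid: (60/780)²·(1 − 4/60)·6.5²/4 = 0.0583333
  stratum High: (310/780)²·(1 − 46/310)·16.1²/46 = 0.758002
V_st = 1.27426
V_srs = (1 − 74/780)·315.8/74 = 3.8627
deff = V_st / V_srs = 1.27426/3.8627 = 0.3299

deff ≈ 0.330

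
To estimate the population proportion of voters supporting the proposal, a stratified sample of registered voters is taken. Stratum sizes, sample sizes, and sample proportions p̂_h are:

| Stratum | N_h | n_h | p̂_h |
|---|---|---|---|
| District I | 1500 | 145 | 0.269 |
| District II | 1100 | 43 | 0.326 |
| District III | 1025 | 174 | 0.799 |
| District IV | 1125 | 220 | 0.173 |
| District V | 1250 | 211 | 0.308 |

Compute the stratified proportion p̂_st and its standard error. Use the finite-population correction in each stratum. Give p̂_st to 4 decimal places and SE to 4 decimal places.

p̂_st ≈ 0.3601, SE ≈ 0.0180

N = 6000; stratum weights W_h = N_h/N.
p̂_st = Σ W_h p̂_h = (1500·0.269 + 1100·0.326 + 1025·0.799 + 1125·0.173 + 1250·0.308)/6000 = 0.36012
V̂(p̂_st) = Σ W_h² (1 − n_h/N_h) p̂_h(1−p̂_h)/(n_h−1):
  stratum District I: (1500/6000)²·(1 − 145/1500)·0.269·0.731/144 = 7.70966e-05
  stratum District II: (1100/6000)²·(1 − 43/1100)·0.326·0.674/42 = 0.000168964
  stratum District III: (1025/6000)²·(1 − 174/1025)·0.799·0.201/173 = 2.2493e-05
  stratum District IV: (1125/6000)²·(1 − 220/1125)·0.173·0.827/219 = 1.84759e-05
  stratum District V: (1250/6000)²·(1 − 211/1250)·0.308·0.692/210 = 3.66151e-05
V̂(p̂_st) = 0.000323644; SE = √V̂ = 0.0179901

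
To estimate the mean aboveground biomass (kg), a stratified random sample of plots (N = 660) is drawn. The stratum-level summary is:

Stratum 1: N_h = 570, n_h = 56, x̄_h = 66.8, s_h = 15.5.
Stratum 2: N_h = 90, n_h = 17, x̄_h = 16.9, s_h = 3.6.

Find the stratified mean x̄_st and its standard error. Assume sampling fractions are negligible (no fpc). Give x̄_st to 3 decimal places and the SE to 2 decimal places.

x̄_st = Σ W_h x̄_h = (570·66.8 + 90·16.9)/660 = 59.99545
V̂(x̄_st) = Σ W_h² s_h²/n_h, with W_h = N_h/N and N = 660:
  stratum 1: (570/660)²·15.5²/56 = 3.19991
  stratum 2: (90/660)²·3.6²/17 = 0.014176
V̂(x̄_st) = 3.21408
SE(x̄_st) = √3.21408 = 1.79279

x̄_st ≈ 59.995, SE ≈ 1.79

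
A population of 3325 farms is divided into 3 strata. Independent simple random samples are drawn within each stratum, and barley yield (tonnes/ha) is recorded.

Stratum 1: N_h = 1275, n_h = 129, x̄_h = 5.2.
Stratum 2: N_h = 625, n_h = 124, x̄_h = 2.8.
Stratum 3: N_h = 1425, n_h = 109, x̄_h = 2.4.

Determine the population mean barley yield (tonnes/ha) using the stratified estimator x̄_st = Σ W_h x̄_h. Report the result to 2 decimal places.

x̄_st ≈ 3.55

N = Σ N_h = 3325. Stratum weights W_h = N_h/N.
x̄_st = (1275·5.2 + 625·2.8 + 1425·2.4) / 3325 = 3.5489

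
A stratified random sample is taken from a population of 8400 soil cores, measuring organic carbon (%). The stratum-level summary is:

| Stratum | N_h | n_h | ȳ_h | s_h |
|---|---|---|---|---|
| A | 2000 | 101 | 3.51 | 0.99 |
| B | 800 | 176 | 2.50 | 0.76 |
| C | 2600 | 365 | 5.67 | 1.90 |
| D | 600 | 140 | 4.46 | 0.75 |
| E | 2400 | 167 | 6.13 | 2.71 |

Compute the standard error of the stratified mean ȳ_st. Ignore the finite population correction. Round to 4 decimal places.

SE(ȳ_st) ≈ 0.0717

V̂(ȳ_st) = Σ W_h² s_h²/n_h, with W_h = N_h/N and N = 8400:
  stratum A: (2000/8400)²·0.99²/101 = 0.000550111
  stratum B: (800/8400)²·0.76²/176 = 2.97671e-05
  stratum C: (2600/8400)²·1.90²/365 = 0.000947551
  stratum D: (600/8400)²·0.75²/140 = 2.04993e-05
  stratum E: (2400/8400)²·2.71²/167 = 0.00358993
V̂(ȳ_st) = 0.00513786
SE(ȳ_st) = √0.00513786 = 0.0716789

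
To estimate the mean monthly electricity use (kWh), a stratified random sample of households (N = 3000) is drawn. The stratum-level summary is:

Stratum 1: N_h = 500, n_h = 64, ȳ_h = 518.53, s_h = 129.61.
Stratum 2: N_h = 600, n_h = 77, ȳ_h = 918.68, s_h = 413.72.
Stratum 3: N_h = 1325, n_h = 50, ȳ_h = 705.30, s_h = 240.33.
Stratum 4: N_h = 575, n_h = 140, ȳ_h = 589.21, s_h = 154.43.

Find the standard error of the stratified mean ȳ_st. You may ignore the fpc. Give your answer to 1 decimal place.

SE(ȳ_st) ≈ 18.1

V̂(ȳ_st) = Σ W_h² s_h²/n_h, with W_h = N_h/N and N = 3000:
  stratum 1: (500/3000)²·129.61²/64 = 7.29113
  stratum 2: (600/3000)²·413.72²/77 = 88.9165
  stratum 3: (1325/3000)²·240.33²/50 = 225.338
  stratum 4: (575/3000)²·154.43²/140 = 6.2579
V̂(ȳ_st) = 327.804
SE(ȳ_st) = √327.804 = 18.1054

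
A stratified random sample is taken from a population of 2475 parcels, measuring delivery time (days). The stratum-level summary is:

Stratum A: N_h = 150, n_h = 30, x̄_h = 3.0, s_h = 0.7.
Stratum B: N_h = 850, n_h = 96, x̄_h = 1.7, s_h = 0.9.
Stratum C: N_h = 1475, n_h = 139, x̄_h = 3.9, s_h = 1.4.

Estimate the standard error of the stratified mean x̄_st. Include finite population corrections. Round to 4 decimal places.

SE(x̄_st) ≈ 0.0739

V̂(x̄_st) = Σ W_h² (1 − n_h/N_h) s_h²/n_h, with W_h = N_h/N and N = 2475:
  stratum A: (150/2475)²·(1 − 30/150)·0.7²/30 = 4.79951e-05
  stratum B: (850/2475)²·(1 − 96/850)·0.9²/96 = 0.000882782
  stratum C: (1475/2475)²·(1 − 139/1475)·1.4²/139 = 0.00453617
V̂(x̄_st) = 0.00546695
SE(x̄_st) = √0.00546695 = 0.0739388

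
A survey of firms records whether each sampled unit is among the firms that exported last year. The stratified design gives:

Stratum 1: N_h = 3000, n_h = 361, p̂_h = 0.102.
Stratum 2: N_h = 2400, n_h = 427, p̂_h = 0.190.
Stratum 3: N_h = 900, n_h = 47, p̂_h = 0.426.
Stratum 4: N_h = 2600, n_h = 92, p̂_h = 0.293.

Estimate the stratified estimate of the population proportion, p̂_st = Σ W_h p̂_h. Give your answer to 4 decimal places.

p̂_st ≈ 0.2143

N = 8900; stratum weights W_h = N_h/N.
p̂_st = Σ W_h p̂_h = (3000·0.102 + 2400·0.190 + 900·0.426 + 2600·0.293)/8900 = 0.21429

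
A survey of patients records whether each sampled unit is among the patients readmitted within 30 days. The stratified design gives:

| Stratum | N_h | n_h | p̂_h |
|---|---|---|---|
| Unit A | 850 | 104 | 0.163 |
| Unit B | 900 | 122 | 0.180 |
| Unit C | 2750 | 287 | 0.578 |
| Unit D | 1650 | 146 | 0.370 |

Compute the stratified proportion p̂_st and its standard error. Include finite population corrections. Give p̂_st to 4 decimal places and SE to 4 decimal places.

N = 6150; stratum weights W_h = N_h/N.
p̂_st = Σ W_h p̂_h = (850·0.163 + 900·0.180 + 2750·0.578 + 1650·0.370)/6150 = 0.40659
V̂(p̂_st) = Σ W_h² (1 − n_h/N_h) p̂_h(1−p̂_h)/(n_h−1):
  stratum Unit A: (850/6150)²·(1 − 104/850)·0.163·0.837/103 = 2.22067e-05
  stratum Unit B: (900/6150)²·(1 − 122/900)·0.180·0.820/121 = 2.25825e-05
  stratum Unit C: (2750/6150)²·(1 − 287/2750)·0.578·0.422/286 = 0.000152729
  stratum Unit D: (1650/6150)²·(1 − 146/1650)·0.370·0.630/145 = 0.000105477
V̂(p̂_st) = 0.000302995; SE = √V̂ = 0.0174067

p̂_st ≈ 0.4066, SE ≈ 0.0174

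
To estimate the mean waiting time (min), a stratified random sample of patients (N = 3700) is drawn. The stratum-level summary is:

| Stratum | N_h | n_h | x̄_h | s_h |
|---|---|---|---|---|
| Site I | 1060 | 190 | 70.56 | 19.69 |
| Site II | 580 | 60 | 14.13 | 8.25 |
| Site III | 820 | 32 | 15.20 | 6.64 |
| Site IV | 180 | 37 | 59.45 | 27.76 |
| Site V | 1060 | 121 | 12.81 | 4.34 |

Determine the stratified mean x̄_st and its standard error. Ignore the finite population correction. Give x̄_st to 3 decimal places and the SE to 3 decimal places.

x̄_st = Σ W_h x̄_h = (1060·70.56 + 580·14.13 + 820·15.20 + 180·59.45 + 1060·12.81)/3700 = 32.36016
V̂(x̄_st) = Σ W_h² s_h²/n_h, with W_h = N_h/N and N = 3700:
  stratum Site I: (1060/3700)²·19.69²/190 = 0.167474
  stratum Site II: (580/3700)²·8.25²/60 = 0.0278746
  stratum Site III: (820/3700)²·6.64²/32 = 0.0676722
  stratum Site IV: (180/3700)²·27.76²/37 = 0.0492923
  stratum Site V: (1060/3700)²·4.34²/121 = 0.0127762
V̂(x̄_st) = 0.325089
SE(x̄_st) = √0.325089 = 0.570166

x̄_st ≈ 32.360, SE ≈ 0.570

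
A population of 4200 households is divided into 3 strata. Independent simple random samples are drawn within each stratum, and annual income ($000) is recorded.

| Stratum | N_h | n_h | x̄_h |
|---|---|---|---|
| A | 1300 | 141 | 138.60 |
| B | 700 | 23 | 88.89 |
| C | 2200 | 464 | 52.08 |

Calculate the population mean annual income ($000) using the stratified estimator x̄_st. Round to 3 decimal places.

N = Σ N_h = 4200. Stratum weights W_h = N_h/N.
x̄_st = (1300·138.60 + 700·88.89 + 2200·52.08) / 4200 = 84.99500

x̄_st ≈ 84.995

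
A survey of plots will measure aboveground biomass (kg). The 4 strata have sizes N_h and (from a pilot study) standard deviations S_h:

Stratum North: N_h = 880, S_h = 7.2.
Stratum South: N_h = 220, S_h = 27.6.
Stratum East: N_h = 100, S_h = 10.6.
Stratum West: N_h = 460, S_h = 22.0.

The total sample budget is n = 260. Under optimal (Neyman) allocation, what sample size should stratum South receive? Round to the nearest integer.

67

Neyman allocation: n_h = n · N_h S_h / Σ N_i S_i, with n = 260.
  stratum North: N_h·S_h = 880·7.2 = 6336.00
  stratum South: N_h·S_h = 220·27.6 = 6072.00
  stratum East: N_h·S_h = 100·10.6 = 1060.00
  stratum West: N_h·S_h = 460·22.0 = 10120.00
Σ N_h S_h = 23588.00
n for stratum South = 260·6072.00/23588.00 = 66.929 → 67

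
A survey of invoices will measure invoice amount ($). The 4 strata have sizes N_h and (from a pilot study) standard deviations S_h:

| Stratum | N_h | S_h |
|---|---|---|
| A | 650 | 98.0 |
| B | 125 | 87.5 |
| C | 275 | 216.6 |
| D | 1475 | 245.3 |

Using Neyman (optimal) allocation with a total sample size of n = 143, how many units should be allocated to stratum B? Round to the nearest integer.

Neyman allocation: n_h = n · N_h S_h / Σ N_i S_i, with n = 143.
  stratum A: N_h·S_h = 650·98.0 = 63700.00
  stratum B: N_h·S_h = 125·87.5 = 10937.50
  stratum C: N_h·S_h = 275·216.6 = 59565.00
  stratum D: N_h·S_h = 1475·245.3 = 361817.50
Σ N_h S_h = 496020.00
n for stratum B = 143·10937.50/496020.00 = 3.153 → 3

3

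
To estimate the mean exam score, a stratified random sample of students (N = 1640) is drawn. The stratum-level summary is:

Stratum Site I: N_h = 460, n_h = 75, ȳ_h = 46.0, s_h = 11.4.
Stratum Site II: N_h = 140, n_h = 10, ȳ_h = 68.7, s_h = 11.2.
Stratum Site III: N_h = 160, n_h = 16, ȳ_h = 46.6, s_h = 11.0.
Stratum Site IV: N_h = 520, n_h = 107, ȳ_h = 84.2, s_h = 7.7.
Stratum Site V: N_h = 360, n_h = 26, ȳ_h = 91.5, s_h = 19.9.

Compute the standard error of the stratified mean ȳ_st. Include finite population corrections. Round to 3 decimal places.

V̂(ȳ_st) = Σ W_h² (1 − n_h/N_h) s_h²/n_h, with W_h = N_h/N and N = 1640:
  stratum Site I: (460/1640)²·(1 − 75/460)·11.4²/75 = 0.114098
  stratum Site II: (140/1640)²·(1 − 10/140)·11.2²/10 = 0.0848828
  stratum Site III: (160/1640)²·(1 − 16/160)·11.0²/16 = 0.0647829
  stratum Site IV: (520/1640)²·(1 − 107/520)·7.7²/107 = 0.0442449
  stratum Site V: (360/1640)²·(1 − 26/360)·19.9²/26 = 0.680917
V̂(ȳ_st) = 0.988926
SE(ȳ_st) = √0.988926 = 0.994447

SE(ȳ_st) ≈ 0.994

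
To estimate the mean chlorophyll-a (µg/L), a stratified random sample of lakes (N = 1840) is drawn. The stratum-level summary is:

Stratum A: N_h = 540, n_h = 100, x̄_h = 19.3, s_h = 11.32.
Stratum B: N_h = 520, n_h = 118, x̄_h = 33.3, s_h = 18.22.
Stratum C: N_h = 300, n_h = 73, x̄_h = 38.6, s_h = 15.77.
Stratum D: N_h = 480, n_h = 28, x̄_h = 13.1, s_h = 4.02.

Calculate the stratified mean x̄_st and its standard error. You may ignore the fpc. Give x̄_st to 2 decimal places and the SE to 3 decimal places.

x̄_st = Σ W_h x̄_h = (540·19.3 + 520·33.3 + 300·38.6 + 480·13.1)/1840 = 24.78587
V̂(x̄_st) = Σ W_h² s_h²/n_h, with W_h = N_h/N and N = 1840:
  stratum A: (540/1840)²·11.32²/100 = 0.110368
  stratum B: (520/1840)²·18.22²/118 = 0.224691
  stratum C: (300/1840)²·15.77²/73 = 0.0905623
  stratum D: (480/1840)²·4.02²/28 = 0.0392772
V̂(x̄_st) = 0.464899
SE(x̄_st) = √0.464899 = 0.681835

x̄_st ≈ 24.79, SE ≈ 0.682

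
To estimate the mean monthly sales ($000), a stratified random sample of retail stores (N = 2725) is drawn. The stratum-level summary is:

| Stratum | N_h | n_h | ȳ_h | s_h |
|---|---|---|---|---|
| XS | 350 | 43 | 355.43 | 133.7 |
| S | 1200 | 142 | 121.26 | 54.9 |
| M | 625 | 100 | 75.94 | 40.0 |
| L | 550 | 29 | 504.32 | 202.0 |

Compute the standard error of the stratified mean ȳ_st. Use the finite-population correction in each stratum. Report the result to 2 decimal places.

V̂(ȳ_st) = Σ W_h² (1 − n_h/N_h) s_h²/n_h, with W_h = N_h/N and N = 2725:
  stratum XS: (350/2725)²·(1 − 43/350)·133.7²/43 = 6.01545
  stratum S: (1200/2725)²·(1 − 142/1200)·54.9²/142 = 3.62903
  stratum M: (625/2725)²·(1 − 100/625)·40.0²/100 = 0.707011
  stratum L: (550/2725)²·(1 − 29/550)·202.0²/29 = 54.2965
V̂(ȳ_st) = 64.648
SE(ȳ_st) = √64.648 = 8.0404

SE(ȳ_st) ≈ 8.04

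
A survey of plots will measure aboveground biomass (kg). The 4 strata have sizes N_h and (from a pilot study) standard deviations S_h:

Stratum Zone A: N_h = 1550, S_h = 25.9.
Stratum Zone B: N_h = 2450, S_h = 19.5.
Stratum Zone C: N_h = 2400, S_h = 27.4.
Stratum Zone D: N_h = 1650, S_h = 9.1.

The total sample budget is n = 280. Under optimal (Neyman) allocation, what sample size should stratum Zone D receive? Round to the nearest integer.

Neyman allocation: n_h = n · N_h S_h / Σ N_i S_i, with n = 280.
  stratum Zone A: N_h·S_h = 1550·25.9 = 40145.00
  stratum Zone B: N_h·S_h = 2450·19.5 = 47775.00
  stratum Zone C: N_h·S_h = 2400·27.4 = 65760.00
  stratum Zone D: N_h·S_h = 1650·9.1 = 15015.00
Σ N_h S_h = 168695.00
n for stratum Zone D = 280·15015.00/168695.00 = 24.922 → 25

25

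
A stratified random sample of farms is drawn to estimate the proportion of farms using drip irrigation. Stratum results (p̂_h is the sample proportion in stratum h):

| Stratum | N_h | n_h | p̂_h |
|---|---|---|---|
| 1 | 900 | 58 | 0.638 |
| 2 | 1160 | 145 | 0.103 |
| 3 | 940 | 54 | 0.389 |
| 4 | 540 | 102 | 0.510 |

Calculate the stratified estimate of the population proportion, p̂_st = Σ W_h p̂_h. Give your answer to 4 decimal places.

p̂_st ≈ 0.3770

N = 3540; stratum weights W_h = N_h/N.
p̂_st = Σ W_h p̂_h = (900·0.638 + 1160·0.103 + 940·0.389 + 540·0.510)/3540 = 0.37705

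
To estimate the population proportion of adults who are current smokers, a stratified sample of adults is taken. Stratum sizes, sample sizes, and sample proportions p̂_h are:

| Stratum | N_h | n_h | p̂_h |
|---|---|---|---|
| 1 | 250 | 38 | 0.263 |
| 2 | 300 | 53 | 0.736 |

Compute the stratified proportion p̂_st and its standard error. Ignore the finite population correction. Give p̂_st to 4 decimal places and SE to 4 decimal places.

N = 550; stratum weights W_h = N_h/N.
p̂_st = Σ W_h p̂_h = (250·0.263 + 300·0.736)/550 = 0.52100
V̂(p̂_st) = Σ W_h² p̂_h(1−p̂_h)/(n_h−1):
  stratum 1: (250/550)²·0.263·0.737/37 = 0.00108237
  stratum 2: (300/550)²·0.736·0.264/52 = 0.00111172
V̂(p̂_st) = 0.00219409; SE = √V̂ = 0.0468411

p̂_st ≈ 0.5210, SE ≈ 0.0468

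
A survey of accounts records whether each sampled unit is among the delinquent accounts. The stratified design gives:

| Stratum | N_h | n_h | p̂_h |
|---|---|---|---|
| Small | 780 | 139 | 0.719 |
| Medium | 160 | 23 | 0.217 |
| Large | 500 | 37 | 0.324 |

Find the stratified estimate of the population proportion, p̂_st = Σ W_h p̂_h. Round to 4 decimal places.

p̂_st ≈ 0.5261

N = 1440; stratum weights W_h = N_h/N.
p̂_st = Σ W_h p̂_h = (780·0.719 + 160·0.217 + 500·0.324)/1440 = 0.52607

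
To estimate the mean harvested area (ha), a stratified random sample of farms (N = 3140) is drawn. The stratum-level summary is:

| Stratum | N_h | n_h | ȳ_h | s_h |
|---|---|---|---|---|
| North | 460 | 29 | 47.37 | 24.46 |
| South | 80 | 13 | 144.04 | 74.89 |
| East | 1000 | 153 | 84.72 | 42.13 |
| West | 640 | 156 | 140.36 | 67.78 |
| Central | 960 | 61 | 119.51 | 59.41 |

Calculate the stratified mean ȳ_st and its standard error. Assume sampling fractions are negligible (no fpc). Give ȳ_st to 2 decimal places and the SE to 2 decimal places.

ȳ_st = Σ W_h ȳ_h = (460·47.37 + 80·144.04 + 1000·84.72 + 640·140.36 + 960·119.51)/3140 = 102.73675
V̂(ȳ_st) = Σ W_h² s_h²/n_h, with W_h = N_h/N and N = 3140:
  stratum North: (460/3140)²·24.46²/29 = 0.442763
  stratum South: (80/3140)²·74.89²/13 = 0.280043
  stratum East: (1000/3140)²·42.13²/153 = 1.17661
  stratum West: (640/3140)²·67.78²/156 = 1.22343
  stratum Central: (960/3140)²·59.41²/61 = 5.40845
V̂(ȳ_st) = 8.53129
SE(ȳ_st) = √8.53129 = 2.92084

ȳ_st ≈ 102.74, SE ≈ 2.92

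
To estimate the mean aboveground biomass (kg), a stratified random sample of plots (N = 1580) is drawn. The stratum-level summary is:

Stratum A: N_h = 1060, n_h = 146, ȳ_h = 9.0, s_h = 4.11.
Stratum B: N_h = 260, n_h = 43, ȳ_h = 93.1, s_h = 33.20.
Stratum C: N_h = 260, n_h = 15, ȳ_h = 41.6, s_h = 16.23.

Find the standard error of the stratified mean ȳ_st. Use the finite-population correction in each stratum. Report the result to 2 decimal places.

SE(ȳ_st) ≈ 1.04

V̂(ȳ_st) = Σ W_h² (1 − n_h/N_h) s_h²/n_h, with W_h = N_h/N and N = 1580:
  stratum A: (1060/1580)²·(1 − 146/1060)·4.11²/146 = 0.0449023
  stratum B: (260/1580)²·(1 − 43/260)·33.20²/43 = 0.579331
  stratum C: (260/1580)²·(1 − 15/260)·16.23²/15 = 0.448096
V̂(ȳ_st) = 1.07233
SE(ȳ_st) = √1.07233 = 1.03553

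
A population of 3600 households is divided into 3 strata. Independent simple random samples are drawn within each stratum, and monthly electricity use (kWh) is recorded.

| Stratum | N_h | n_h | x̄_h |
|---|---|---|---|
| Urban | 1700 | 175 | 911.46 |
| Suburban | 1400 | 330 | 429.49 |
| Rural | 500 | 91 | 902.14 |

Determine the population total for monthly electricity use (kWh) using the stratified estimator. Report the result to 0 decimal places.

τ̂_st = Σ N_h x̄_h = 1700·911.46 + 1400·429.49 + 500·902.14 = 2601838

τ̂_st ≈ 2601838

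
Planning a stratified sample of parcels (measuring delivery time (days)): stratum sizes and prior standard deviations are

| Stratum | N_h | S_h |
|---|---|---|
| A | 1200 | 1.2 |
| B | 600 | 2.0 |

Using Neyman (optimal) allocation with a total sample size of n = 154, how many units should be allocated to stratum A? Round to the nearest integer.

Neyman allocation: n_h = n · N_h S_h / Σ N_i S_i, with n = 154.
  stratum A: N_h·S_h = 1200·1.2 = 1440.00
  stratum B: N_h·S_h = 600·2.0 = 1200.00
Σ N_h S_h = 2640.00
n for stratum A = 154·1440.00/2640.00 = 84.000 → 84

84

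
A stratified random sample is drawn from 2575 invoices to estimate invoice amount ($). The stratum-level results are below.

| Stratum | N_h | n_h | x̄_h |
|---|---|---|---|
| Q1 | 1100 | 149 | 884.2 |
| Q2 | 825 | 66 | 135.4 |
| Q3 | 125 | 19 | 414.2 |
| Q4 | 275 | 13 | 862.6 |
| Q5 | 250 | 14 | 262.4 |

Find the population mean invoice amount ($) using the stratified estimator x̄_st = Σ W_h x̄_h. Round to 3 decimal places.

x̄_st ≈ 558.802

N = Σ N_h = 2575. Stratum weights W_h = N_h/N.
x̄_st = (1100·884.2 + 825·135.4 + 125·414.2 + 275·862.6 + 250·262.4) / 2575 = 558.80194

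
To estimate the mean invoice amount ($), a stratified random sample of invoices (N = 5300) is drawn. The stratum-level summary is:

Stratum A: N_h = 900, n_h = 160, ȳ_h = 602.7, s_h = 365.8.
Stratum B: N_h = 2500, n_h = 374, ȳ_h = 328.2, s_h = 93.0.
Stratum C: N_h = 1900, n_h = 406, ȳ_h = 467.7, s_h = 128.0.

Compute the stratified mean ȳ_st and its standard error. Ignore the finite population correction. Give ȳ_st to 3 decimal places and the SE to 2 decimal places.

ȳ_st = Σ W_h ȳ_h = (900·602.7 + 2500·328.2 + 1900·467.7)/5300 = 424.82264
V̂(ȳ_st) = Σ W_h² s_h²/n_h, with W_h = N_h/N and N = 5300:
  stratum A: (900/5300)²·365.8²/160 = 24.1157
  stratum B: (2500/5300)²·93.0²/374 = 5.14544
  stratum C: (1900/5300)²·128.0²/406 = 5.1862
V̂(ȳ_st) = 34.4474
SE(ȳ_st) = √34.4474 = 5.86919

ȳ_st ≈ 424.823, SE ≈ 5.87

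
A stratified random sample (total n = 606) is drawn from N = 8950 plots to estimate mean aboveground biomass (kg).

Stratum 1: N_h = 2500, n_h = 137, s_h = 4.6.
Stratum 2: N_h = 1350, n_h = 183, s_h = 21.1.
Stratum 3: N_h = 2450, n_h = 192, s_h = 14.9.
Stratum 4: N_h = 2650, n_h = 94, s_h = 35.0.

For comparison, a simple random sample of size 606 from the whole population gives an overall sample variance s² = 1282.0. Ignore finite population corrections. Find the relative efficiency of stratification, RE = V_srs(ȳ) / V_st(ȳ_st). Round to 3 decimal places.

RE ≈ 1.632

V̂(ȳ_st) = Σ W_h² s_h²/n_h, with W_h = N_h/N and N = 8950:
  stratum 1: (2500/8950)²·4.6²/137 = 0.0120512
  stratum 2: (1350/8950)²·21.1²/183 = 0.0553523
  stratum 3: (2450/8950)²·14.9²/192 = 0.0866478
  stratum 4: (2650/8950)²·35.0²/94 = 1.14249
V_st = 1.29655
V_srs = s²/n = 1282.0/606 = 2.11551
Relative efficiency = V_srs / V_st = 2.11551/1.29655 = 1.6317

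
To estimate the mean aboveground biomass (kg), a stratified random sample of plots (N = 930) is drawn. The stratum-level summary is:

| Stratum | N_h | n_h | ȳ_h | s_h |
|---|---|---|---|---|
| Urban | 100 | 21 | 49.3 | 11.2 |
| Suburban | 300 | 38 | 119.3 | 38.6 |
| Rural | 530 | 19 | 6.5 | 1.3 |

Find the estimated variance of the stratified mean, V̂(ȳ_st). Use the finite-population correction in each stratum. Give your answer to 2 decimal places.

V̂(ȳ_st) = Σ W_h² (1 − n_h/N_h) s_h²/n_h, with W_h = N_h/N and N = 930:
  stratum Urban: (100/930)²·(1 − 21/100)·11.2²/21 = 0.0545605
  stratum Suburban: (300/930)²·(1 − 38/300)·38.6²/38 = 3.56326
  stratum Rural: (530/930)²·(1 − 19/530)·1.3²/19 = 0.0278525
V̂(ȳ_st) = 3.64567

V̂(ȳ_st) ≈ 3.65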